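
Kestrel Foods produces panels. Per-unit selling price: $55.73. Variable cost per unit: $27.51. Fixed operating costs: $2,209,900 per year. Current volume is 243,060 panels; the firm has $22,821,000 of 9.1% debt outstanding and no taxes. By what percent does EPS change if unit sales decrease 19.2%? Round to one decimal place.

Total contribution margin = 243,060 × $28.22 = $6,859,153.20.
Operating income = contribution − fixed costs = $6,859,153.20 − $2,209,900 = $4,649,253.20.
Interest = $2,076,711.00, so EBIT − I = $2,572,542.20.
Degree of combined leverage = contribution ÷ (EBIT − I) = $6,859,153.20 ÷ $2,572,542.20 = 2.6663.
%ΔEPS = DCL × %ΔSales = 2.6663 × -19.2% = -51.2%.

-51.2%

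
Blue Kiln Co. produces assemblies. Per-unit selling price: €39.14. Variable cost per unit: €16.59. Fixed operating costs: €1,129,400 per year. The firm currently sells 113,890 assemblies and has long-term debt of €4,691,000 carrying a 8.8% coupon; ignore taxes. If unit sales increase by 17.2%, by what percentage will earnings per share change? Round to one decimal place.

+43.1%

Total contribution margin = 113,890 × €22.55 = €2,568,219.50.
Subtracting fixed costs: EBIT = €2,568,219.50 − €1,129,400 = €1,438,819.50.
After interest of €412,808.00, pre-tax earnings = €1,026,011.50.
Degree of combined leverage = contribution ÷ (EBIT − I) = €2,568,219.50 ÷ €1,026,011.50 = 2.5031.
%ΔEPS = DCL × %ΔSales = 2.5031 × +17.2% = +43.1%.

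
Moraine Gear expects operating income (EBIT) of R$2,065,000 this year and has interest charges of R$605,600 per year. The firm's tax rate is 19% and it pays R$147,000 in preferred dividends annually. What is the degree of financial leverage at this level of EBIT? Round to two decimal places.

Annual interest charges come to R$605,600.00.
Pre-tax preferred-dividend burden = R$147,000 ÷ (1 − 0.19) = R$181,481.48.
DFL = EBIT ÷ [EBIT − I − D_p/(1−t)] = R$2,065,000 ÷ [R$2,065,000 − R$605,600.00 − R$181,481.48] = R$2,065,000 ÷ R$1,277,918.52 = 1.6159.

1.62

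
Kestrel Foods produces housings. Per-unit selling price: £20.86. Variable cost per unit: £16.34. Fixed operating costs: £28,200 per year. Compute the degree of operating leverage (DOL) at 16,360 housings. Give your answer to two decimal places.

1.62

At 16,360 units, contribution = 16,360 × £4.52 = £73,947.20.
Subtracting fixed costs: EBIT = £73,947.20 − £28,200 = £45,747.20.
DOL = contribution ÷ EBIT = £73,947.20 ÷ £45,747.20 = 1.6164.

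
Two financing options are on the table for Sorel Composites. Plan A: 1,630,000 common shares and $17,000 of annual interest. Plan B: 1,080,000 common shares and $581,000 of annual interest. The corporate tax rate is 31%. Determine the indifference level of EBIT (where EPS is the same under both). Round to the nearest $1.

$1,688,491

Set EPS_A = EPS_B: (EBIT − $17,000)(1 − 0.31) ÷ 1,630,000 = (EBIT − $581,000)(1 − 0.31) ÷ 1,080,000.
Cancelling (1 − t) and cross-multiplying: 1,080,000·(EBIT − 17,000) = 1,630,000·(EBIT − 581,000).
Solving, EBIT = (581,000·1,630,000 − 17,000·1,080,000) / (1,630,000 − 1,080,000) = 928,670,000,000 / 550,000 = 1,688,490.91.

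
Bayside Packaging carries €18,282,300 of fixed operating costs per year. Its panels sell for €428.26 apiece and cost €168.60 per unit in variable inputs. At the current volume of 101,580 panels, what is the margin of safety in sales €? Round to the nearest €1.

Unit CM = price − variable cost = €428.26 − €168.60 = €259.66. Break-even units = €18,282,300 ÷ €259.66 = 70,408.61; break-even revenue = 70,408.61 × €428.26 = €30,153,191.86.
Actual sales revenue = 101,580 × €428.26 = €43,502,650.80.
Margin of safety = €43,502,650.80 − €30,153,191.86 = €13,349,459.

€13,349,459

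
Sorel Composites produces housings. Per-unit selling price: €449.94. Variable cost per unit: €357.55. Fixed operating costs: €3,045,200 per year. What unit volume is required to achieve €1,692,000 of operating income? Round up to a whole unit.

51,274 housings

Contribution margin per unit = €449.94 − €357.55 = €92.39.
Units = (FC + target) / CM = (€3,045,200 + €1,692,000) / €92.39 = 51,273.95, so 51,274 housings.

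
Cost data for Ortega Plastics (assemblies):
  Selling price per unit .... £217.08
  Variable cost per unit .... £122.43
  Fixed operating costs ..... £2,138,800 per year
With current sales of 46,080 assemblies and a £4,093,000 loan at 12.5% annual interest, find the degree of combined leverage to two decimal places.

Total contribution margin = 46,080 × £94.65 = £4,361,472.00.
EBIT = £4,361,472.00 − £2,138,800 = £2,222,672.00. Interest = £511,625.00, so EBIT − I = £1,711,047.00.
Degree of total leverage = total CM / (EBIT − interest) = £4,361,472.00 / £1,711,047.00 = 2.5490.

2.55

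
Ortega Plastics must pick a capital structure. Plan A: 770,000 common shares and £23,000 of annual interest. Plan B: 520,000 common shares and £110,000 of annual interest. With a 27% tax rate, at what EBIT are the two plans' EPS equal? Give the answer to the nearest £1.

Set EPS_A = EPS_B: (EBIT − £23,000)(1 − 0.27) ÷ 770,000 = (EBIT − £110,000)(1 − 0.27) ÷ 520,000.
The (1 − t) factor cancels: (EBIT − 23,000) × 520,000 = (EBIT − 110,000) × 770,000.
EBIT × (770,000 − 520,000) = 110,000 × 770,000 − 23,000 × 520,000 = 72,740,000,000, so EBIT = 72,740,000,000 ÷ 250,000 = 290,960.00.

£290,960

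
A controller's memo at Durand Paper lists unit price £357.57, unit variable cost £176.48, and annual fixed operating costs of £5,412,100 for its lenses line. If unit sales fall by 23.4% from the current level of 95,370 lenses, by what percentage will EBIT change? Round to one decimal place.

-34.1%

At 95,370 units, contribution = 95,370 × £181.09 = £17,270,553.30.
Operating income = contribution − fixed costs = £17,270,553.30 − £5,412,100 = £11,858,453.30.
So DOL = total CM / EBIT = £17,270,553.30 / £11,858,453.30 = 1.4564.
%ΔEBIT = DOL × %ΔSales = 1.4564 × -23.4% = -34.1%.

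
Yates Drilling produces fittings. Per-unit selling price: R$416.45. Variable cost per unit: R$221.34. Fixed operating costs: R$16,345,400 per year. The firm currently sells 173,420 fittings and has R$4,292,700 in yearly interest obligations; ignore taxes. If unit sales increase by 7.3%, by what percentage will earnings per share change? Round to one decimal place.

At 173,420 units, contribution = 173,420 × R$195.11 = R$33,835,976.20.
Operating income = contribution − fixed costs = R$33,835,976.20 − R$16,345,400 = R$17,490,576.20.
After interest of R$4,292,700.00, pre-tax earnings = R$13,197,876.20.
DCL = total CM / (EBIT − I) = R$33,835,976.20 / R$13,197,876.20 = 2.5637.
EPS therefore changes by 2.5637 × (+7.3%) = +18.7%.

+18.7%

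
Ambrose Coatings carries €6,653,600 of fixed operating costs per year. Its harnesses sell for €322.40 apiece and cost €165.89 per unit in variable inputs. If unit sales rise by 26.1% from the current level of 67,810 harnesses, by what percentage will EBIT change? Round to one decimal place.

+70.0%

Total contribution margin = 67,810 × €156.51 = €10,612,943.10.
EBIT = €10,612,943.10 − €6,653,600 = €3,959,343.10.
So DOL = total CM / EBIT = €10,612,943.10 / €3,959,343.10 = 2.6805.
So EBIT moves 2.6805 × (+26.1%) = +70.0%.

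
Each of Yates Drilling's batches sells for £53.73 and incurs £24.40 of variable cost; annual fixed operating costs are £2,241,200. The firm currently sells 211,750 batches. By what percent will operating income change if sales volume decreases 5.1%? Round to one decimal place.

-8.0%

At 211,750 units, contribution = 211,750 × £29.33 = £6,210,627.50.
Subtracting fixed costs: EBIT = £6,210,627.50 − £2,241,200 = £3,969,427.50.
DOL = contribution ÷ EBIT = £6,210,627.50 ÷ £3,969,427.50 = 1.5646.
%ΔEBIT = DOL × %ΔSales = 1.5646 × -5.1% = -8.0%.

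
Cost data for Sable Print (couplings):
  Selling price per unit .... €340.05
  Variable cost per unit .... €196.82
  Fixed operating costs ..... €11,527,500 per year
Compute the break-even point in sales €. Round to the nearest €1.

€27,368,054

CM per unit = €340.05 − €196.82 = €143.23; CM ratio = €143.23 / €340.05 = 0.4212.
Break-even sales = FC ÷ CM ratio = €11,527,500 × €340.05 / €143.23 = €27,368,054.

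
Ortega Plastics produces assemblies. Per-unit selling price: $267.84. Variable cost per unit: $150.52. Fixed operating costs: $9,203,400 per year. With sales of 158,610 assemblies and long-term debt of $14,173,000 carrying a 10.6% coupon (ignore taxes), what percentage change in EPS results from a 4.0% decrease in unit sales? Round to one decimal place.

-9.4%

Total contribution margin = 158,610 × $117.32 = $18,608,125.20.
Subtracting fixed costs: EBIT = $18,608,125.20 − $9,203,400 = $9,404,725.20.
Interest = $1,502,338.00, so EBIT − I = $7,902,387.20.
Degree of combined leverage = contribution ÷ (EBIT − I) = $18,608,125.20 ÷ $7,902,387.20 = 2.3547.
EPS therefore changes by 2.3547 × (-4.0%) = -9.4%.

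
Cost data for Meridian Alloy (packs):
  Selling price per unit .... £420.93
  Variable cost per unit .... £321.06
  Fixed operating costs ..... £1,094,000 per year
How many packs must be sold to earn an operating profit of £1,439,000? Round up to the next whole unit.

25,363 packs

Contribution margin per unit = £420.93 − £321.06 = £99.87.
Need Q such that Q × £99.87 − £1,094,000 = £1,439,000, i.e. Q = £2,533,000 / £99.87 = 25,362.97 → 25,363.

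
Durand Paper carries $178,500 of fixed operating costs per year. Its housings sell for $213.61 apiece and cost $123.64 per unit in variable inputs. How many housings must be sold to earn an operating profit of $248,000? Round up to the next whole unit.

4,741 housings

Unit CM = price − variable cost = $213.61 − $123.64 = $89.97.
Need Q such that Q × $89.97 − $178,500 = $248,000, i.e. Q = $426,500 / $89.97 = 4,740.47 → 4,741.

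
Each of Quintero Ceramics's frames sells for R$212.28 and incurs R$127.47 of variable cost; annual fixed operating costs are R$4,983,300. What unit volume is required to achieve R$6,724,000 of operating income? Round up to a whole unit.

Unit CM = price − variable cost = R$212.28 − R$127.47 = R$84.81.
Units = (FC + target) / CM = (R$4,983,300 + R$6,724,000) / R$84.81 = 138,041.50, so 138,042 frames.

138,042 frames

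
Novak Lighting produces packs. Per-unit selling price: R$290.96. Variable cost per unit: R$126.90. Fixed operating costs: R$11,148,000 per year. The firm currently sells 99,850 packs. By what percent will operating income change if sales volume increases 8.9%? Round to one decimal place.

Total contribution margin = 99,850 × R$164.06 = R$16,381,391.00.
EBIT = R$16,381,391.00 − R$11,148,000 = R$5,233,391.00.
Degree of operating leverage = R$16,381,391.00 / R$5,233,391.00 = 3.1302.
Operating income changes by 3.1302 × +8.9% = +27.9%.

+27.9%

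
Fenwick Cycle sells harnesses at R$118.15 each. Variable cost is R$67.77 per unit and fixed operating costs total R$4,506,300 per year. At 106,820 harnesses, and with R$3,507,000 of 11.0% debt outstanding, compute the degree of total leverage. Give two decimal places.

Total contribution margin = 106,820 × R$50.38 = R$5,381,591.60.
Operating income = contribution − fixed costs = R$5,381,591.60 − R$4,506,300 = R$875,291.60. Interest = R$385,770.00.
DOL = R$5,381,591.60 ÷ R$875,291.60 = 6.1483; DFL = R$875,291.60 ÷ R$489,521.60 = 1.7881.
DCL = DOL × DFL = 6.1483 × 1.7881 = 10.9938.

10.99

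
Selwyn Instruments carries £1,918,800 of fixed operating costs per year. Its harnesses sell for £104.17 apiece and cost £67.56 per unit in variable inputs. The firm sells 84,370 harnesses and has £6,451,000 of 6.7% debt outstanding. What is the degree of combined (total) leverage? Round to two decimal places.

Contribution at this volume is 84,370 × £36.61 = £3,088,785.70.
EBIT = £3,088,785.70 − £1,918,800 = £1,169,985.70. Interest = £432,217.00, so EBIT − I = £737,768.70.
DCL = contribution ÷ (EBIT − I) = £3,088,785.70 ÷ £737,768.70 = 4.1867.

4.19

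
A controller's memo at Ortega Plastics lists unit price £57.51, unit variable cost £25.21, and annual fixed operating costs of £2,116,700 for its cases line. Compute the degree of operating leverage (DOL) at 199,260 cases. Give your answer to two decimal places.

1.49

Total contribution margin = 199,260 × £32.30 = £6,436,098.00.
Operating income = contribution − fixed costs = £6,436,098.00 − £2,116,700 = £4,319,398.00.
So DOL = total CM / EBIT = £6,436,098.00 / £4,319,398.00 = 1.4900.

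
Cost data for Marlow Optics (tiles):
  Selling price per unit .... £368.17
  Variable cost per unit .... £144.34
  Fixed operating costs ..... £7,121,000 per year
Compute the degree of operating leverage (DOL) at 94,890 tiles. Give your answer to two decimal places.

At 94,890 units, contribution = 94,890 × £223.83 = £21,239,228.70.
Subtracting fixed costs: EBIT = £21,239,228.70 − £7,121,000 = £14,118,228.70.
Degree of operating leverage = £21,239,228.70 / £14,118,228.70 = 1.5044.

1.50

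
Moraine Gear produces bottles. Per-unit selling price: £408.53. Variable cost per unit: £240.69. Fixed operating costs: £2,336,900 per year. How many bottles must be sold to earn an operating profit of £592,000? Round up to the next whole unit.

Each unit contributes £408.53 − £240.69 = £167.84.
Required volume = (fixed costs + target profit) ÷ CM = (£2,336,900 + £592,000) ÷ £167.84 = 17,450.55, so 17,451 bottles.

17,451 bottles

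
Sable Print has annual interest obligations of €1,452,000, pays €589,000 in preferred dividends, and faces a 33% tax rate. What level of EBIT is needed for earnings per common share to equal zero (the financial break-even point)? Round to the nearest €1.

Preferred dividends are paid after tax, so their pre-tax equivalent is €589,000 ÷ (1 − 0.33) = €879,104.48.
EPS = 0 when EBIT covers interest plus the pre-tax preferred burden: €1,452,000 + €879,104.48 = €2,331,104.48.

€2,331,104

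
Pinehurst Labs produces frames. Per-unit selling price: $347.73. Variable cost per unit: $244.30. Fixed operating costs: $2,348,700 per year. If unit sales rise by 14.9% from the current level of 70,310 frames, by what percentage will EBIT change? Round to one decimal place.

At 70,310 units, contribution = 70,310 × $103.43 = $7,272,163.30.
Subtracting fixed costs: EBIT = $7,272,163.30 − $2,348,700 = $4,923,463.30.
DOL = contribution ÷ EBIT = $7,272,163.30 ÷ $4,923,463.30 = 1.4770.
%ΔEBIT = DOL × %ΔSales = 1.4770 × +14.9% = +22.0%.

+22.0%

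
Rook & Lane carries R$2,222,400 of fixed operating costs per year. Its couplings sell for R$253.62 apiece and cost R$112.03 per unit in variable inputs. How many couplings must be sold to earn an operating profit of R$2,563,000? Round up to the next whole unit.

33,798 couplings

Contribution margin per unit = R$253.62 − R$112.03 = R$141.59.
Required volume = (fixed costs + target profit) ÷ CM = (R$2,222,400 + R$2,563,000) ÷ R$141.59 = 33,797.58, so 33,798 couplings.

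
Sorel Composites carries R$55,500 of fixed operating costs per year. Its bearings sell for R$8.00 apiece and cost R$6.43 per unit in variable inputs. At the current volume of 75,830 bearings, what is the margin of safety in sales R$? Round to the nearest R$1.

Contribution margin per unit = R$8.00 − R$6.43 = R$1.57. Break-even units = R$55,500 ÷ R$1.57 = 35,350.32; break-even revenue = 35,350.32 × R$8.00 = R$282,802.55.
Actual sales revenue = 75,830 × R$8.00 = R$606,640.00.
Margin of safety = R$606,640.00 − R$282,802.55 = R$323,837.

R$323,837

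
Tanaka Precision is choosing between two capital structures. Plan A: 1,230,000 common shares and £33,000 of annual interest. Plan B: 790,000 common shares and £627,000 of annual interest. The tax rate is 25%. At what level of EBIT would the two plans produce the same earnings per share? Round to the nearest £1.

£1,693,500

At indifference, (EBIT − 33,000)(1 − t)/1,230,000 = (EBIT − 627,000)(1 − t)/790,000.
Cancelling (1 − t) and cross-multiplying: 790,000·(EBIT − 33,000) = 1,230,000·(EBIT − 627,000).
EBIT × (1,230,000 − 790,000) = 627,000 × 1,230,000 − 33,000 × 790,000 = 745,140,000,000, so EBIT = 745,140,000,000 ÷ 440,000 = 1,693,500.00.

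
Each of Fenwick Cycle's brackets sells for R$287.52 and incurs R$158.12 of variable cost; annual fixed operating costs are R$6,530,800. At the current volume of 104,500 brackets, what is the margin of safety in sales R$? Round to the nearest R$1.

Contribution margin per unit = R$287.52 − R$158.12 = R$129.40. Break-even units = R$6,530,800 ÷ R$129.40 = 50,469.86; break-even revenue = 50,469.86 × R$287.52 = R$14,511,094.40.
Current sales = 104,500 × R$287.52 = R$30,045,840.00.
Margin of safety = R$30,045,840.00 − R$14,511,094.40 = R$15,534,746.

R$15,534,746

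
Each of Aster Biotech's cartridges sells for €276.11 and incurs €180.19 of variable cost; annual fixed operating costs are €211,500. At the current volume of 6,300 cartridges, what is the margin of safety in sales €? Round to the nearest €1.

€1,130,681

Unit CM = price − variable cost = €276.11 − €180.19 = €95.92. Break-even units = €211,500 ÷ €95.92 = 2,204.96; break-even revenue = 2,204.96 × €276.11 = €608,812.19.
Actual sales revenue = 6,300 × €276.11 = €1,739,493.00.
Margin of safety = €1,739,493.00 − €608,812.19 = €1,130,681.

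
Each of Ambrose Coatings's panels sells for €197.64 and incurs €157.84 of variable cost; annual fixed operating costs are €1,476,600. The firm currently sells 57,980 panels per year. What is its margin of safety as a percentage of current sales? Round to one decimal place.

Unit CM = price − variable cost = €197.64 − €157.84 = €39.80. Break-even units = €1,476,600 ÷ €39.80 = 37,100.50; break-even revenue = 37,100.50 × €197.64 = €7,332,543.32.
Actual sales revenue = 57,980 × €197.64 = €11,459,167.20.
Margin of safety = (€11,459,167.20 − €7,332,543.32) ÷ €11,459,167.20 = 36.0%.

36.0%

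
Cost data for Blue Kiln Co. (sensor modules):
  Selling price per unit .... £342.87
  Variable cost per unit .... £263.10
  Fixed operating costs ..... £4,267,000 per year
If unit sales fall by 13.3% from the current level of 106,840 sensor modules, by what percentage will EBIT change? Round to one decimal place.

At 106,840 units, contribution = 106,840 × £79.77 = £8,522,626.80.
EBIT = £8,522,626.80 − £4,267,000 = £4,255,626.80.
DOL = contribution ÷ EBIT = £8,522,626.80 ÷ £4,255,626.80 = 2.0027.
Operating income changes by 2.0027 × -13.3% = -26.6%.

-26.6%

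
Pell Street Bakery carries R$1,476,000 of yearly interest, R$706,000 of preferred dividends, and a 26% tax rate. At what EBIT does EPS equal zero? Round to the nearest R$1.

R$2,430,054

Preferred dividends are paid after tax, so their pre-tax equivalent is R$706,000 ÷ (1 − 0.26) = R$954,054.05.
Financial break-even EBIT = interest + D_p ÷ (1 − t) = R$1,476,000 + R$954,054.05 = R$2,430,054.05.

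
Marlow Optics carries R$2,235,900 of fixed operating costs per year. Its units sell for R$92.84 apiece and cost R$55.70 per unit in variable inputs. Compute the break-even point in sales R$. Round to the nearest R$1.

R$5,589,148

CM per unit = R$92.84 − R$55.70 = R$37.14; CM ratio = R$37.14 / R$92.84 = 0.4000.
Break-even sales = FC ÷ CM ratio = R$2,235,900 × R$92.84 / R$37.14 = R$5,589,148.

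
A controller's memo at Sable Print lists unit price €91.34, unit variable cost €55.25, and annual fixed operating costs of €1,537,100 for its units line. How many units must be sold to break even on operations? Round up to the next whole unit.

Contribution margin per unit = €91.34 − €55.25 = €36.09.
Break-even Q = €1,537,100 / €36.09 = 42,590.75 → 42,591 units.

42,591 units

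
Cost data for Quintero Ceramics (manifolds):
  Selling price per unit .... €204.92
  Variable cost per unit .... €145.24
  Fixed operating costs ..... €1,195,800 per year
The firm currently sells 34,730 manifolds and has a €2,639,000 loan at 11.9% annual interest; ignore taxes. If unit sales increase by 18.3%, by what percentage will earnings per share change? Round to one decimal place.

+67.4%

At 34,730 units, contribution = 34,730 × €59.68 = €2,072,686.40.
EBIT = €2,072,686.40 − €1,195,800 = €876,886.40.
After interest of €314,041.00, pre-tax earnings = €562,845.40.
Degree of combined leverage = contribution ÷ (EBIT − I) = €2,072,686.40 ÷ €562,845.40 = 3.6825.
%ΔEPS = DCL × %ΔSales = 3.6825 × +18.3% = +67.4%.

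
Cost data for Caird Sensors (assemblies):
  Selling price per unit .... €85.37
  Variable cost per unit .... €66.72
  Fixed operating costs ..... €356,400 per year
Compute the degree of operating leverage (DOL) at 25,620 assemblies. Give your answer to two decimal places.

Total contribution margin = 25,620 × €18.65 = €477,813.00.
EBIT = €477,813.00 − €356,400 = €121,413.00.
Degree of operating leverage = €477,813.00 / €121,413.00 = 3.9354.

3.94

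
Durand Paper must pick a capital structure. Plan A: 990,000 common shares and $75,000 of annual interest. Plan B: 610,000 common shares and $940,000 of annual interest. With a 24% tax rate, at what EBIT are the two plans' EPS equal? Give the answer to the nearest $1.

$2,328,553

Set EPS_A = EPS_B: (EBIT − $75,000)(1 − 0.24) ÷ 990,000 = (EBIT − $940,000)(1 − 0.24) ÷ 610,000.
Cancelling (1 − t) and cross-multiplying: 610,000·(EBIT − 75,000) = 990,000·(EBIT − 940,000).
Solving, EBIT = (940,000·990,000 − 75,000·610,000) / (990,000 − 610,000) = 884,850,000,000 / 380,000 = 2,328,552.63.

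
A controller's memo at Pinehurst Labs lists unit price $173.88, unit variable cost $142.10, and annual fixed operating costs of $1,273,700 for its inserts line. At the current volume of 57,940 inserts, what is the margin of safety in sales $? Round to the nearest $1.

Contribution margin per unit = $173.88 − $142.10 = $31.78. Break-even units = $1,273,700 ÷ $31.78 = 40,078.67; break-even revenue = 40,078.67 × $173.88 = $6,968,878.41.
Actual sales revenue = 57,940 × $173.88 = $10,074,607.20.
Margin of safety = $10,074,607.20 − $6,968,878.41 = $3,105,729.

$3,105,729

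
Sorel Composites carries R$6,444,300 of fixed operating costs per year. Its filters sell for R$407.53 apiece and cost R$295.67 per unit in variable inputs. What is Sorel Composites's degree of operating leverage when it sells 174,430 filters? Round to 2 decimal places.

1.49

Total contribution margin = 174,430 × R$111.86 = R$19,511,739.80.
Operating income = contribution − fixed costs = R$19,511,739.80 − R$6,444,300 = R$13,067,439.80.
Degree of operating leverage = R$19,511,739.80 / R$13,067,439.80 = 1.4932.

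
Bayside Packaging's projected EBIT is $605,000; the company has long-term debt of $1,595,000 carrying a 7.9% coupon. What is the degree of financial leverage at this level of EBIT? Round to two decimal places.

Interest = $126,005.00.
Degree of financial leverage = EBIT / (EBIT − interest) = $605,000 / $478,995.00 = 1.2631.

1.26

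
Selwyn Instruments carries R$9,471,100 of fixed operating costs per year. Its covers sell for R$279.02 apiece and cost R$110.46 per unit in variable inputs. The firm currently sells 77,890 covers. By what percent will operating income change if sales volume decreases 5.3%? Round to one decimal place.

-19.0%

Contribution at this volume is 77,890 × R$168.56 = R$13,129,138.40.
Subtracting fixed costs: EBIT = R$13,129,138.40 − R$9,471,100 = R$3,658,038.40.
Degree of operating leverage = R$13,129,138.40 / R$3,658,038.40 = 3.5891.
So EBIT moves 3.5891 × (-5.3%) = -19.0%.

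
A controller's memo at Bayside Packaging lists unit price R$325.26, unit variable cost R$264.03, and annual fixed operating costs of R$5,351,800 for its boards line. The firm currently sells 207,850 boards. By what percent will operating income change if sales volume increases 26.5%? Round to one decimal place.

Contribution at this volume is 207,850 × R$61.23 = R$12,726,655.50.
Subtracting fixed costs: EBIT = R$12,726,655.50 − R$5,351,800 = R$7,374,855.50.
DOL = contribution ÷ EBIT = R$12,726,655.50 ÷ R$7,374,855.50 = 1.7257.
So EBIT moves 1.7257 × (+26.5%) = +45.7%.

+45.7%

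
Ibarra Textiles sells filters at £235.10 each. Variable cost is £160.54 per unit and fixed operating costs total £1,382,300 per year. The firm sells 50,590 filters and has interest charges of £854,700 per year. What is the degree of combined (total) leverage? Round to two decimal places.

2.46

Total contribution margin = 50,590 × £74.56 = £3,771,990.40.
EBIT = £3,771,990.40 − £1,382,300 = £2,389,690.40. Interest = £854,700.00.
DOL = £3,771,990.40 ÷ £2,389,690.40 = 1.5784; DFL = £2,389,690.40 ÷ £1,534,990.40 = 1.5568.
DCL = DOL × DFL = 1.5784 × 1.5568 = 2.4573.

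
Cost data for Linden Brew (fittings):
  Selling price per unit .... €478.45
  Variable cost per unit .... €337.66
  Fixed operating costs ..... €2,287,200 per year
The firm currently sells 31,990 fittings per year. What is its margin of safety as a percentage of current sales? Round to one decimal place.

Unit CM = price − variable cost = €478.45 − €337.66 = €140.79. Break-even units = €2,287,200 ÷ €140.79 = 16,245.47; break-even revenue = 16,245.47 × €478.45 = €7,772,646.07.
Actual sales revenue = 31,990 × €478.45 = €15,305,615.50.
Margin of safety = (€15,305,615.50 − €7,772,646.07) ÷ €15,305,615.50 = 49.2%.

49.2%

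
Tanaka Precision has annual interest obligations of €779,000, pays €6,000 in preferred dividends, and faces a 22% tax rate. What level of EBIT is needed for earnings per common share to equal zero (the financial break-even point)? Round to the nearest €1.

Grossing the preferred dividend up to pre-tax terms: €6,000 / (1 − 0.22) = €7,692.31.
EPS = 0 when EBIT covers interest plus the pre-tax preferred burden: €779,000 + €7,692.31 = €786,692.31.

€786,692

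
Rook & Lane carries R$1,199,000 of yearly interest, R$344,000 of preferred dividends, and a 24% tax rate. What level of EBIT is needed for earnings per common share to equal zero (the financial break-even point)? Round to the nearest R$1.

R$1,651,632

Grossing the preferred dividend up to pre-tax terms: R$344,000 / (1 − 0.24) = R$452,631.58.
Financial break-even EBIT = interest + D_p ÷ (1 − t) = R$1,199,000 + R$452,631.58 = R$1,651,631.58.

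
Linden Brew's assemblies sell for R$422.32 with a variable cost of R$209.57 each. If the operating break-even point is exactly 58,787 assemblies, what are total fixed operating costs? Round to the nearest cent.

Unit CM = price − variable cost = R$422.32 − R$209.57 = R$212.75.
Fixed costs = break-even units × CM = 58,787 × R$212.75 = R$12,506,934.25.

R$12,506,934.25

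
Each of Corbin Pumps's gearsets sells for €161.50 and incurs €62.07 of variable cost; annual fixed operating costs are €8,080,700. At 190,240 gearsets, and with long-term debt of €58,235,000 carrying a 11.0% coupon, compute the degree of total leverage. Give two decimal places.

Contribution at this volume is 190,240 × €99.43 = €18,915,563.20.
Subtracting fixed costs: EBIT = €18,915,563.20 − €8,080,700 = €10,834,863.20. Interest = €6,405,850.00.
DOL = €18,915,563.20 ÷ €10,834,863.20 = 1.7458; DFL = €10,834,863.20 ÷ €4,429,013.20 = 2.4463.
Combined leverage = 1.7458 × 2.4463 = 4.2708.

4.27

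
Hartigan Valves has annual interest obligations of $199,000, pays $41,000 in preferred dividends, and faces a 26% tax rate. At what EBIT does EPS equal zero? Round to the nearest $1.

$254,405

Preferred dividends are paid after tax, so their pre-tax equivalent is $41,000 ÷ (1 − 0.26) = $55,405.41.
EPS = 0 when EBIT covers interest plus the pre-tax preferred burden: $199,000 + $55,405.41 = $254,405.41.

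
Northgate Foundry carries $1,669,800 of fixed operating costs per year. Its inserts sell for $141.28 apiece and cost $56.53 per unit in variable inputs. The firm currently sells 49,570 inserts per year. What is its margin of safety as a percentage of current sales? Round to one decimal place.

Unit CM = price − variable cost = $141.28 − $56.53 = $84.75. Break-even units = $1,669,800 ÷ $84.75 = 19,702.65; break-even revenue = 19,702.65 × $141.28 = $2,783,591.08.
Current sales = 49,570 × $141.28 = $7,003,249.60.
Margin of safety = ($7,003,249.60 − $2,783,591.08) ÷ $7,003,249.60 = 60.3%.

60.3%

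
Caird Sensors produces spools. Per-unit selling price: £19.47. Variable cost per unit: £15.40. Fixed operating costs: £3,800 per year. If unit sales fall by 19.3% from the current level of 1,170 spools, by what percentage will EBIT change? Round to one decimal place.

Contribution at this volume is 1,170 × £4.07 = £4,761.90.
Subtracting fixed costs: EBIT = £4,761.90 − £3,800 = £961.90.
DOL = contribution ÷ EBIT = £4,761.90 ÷ £961.90 = 4.9505.
Operating income changes by 4.9505 × -19.3% = -95.5%.

-95.5%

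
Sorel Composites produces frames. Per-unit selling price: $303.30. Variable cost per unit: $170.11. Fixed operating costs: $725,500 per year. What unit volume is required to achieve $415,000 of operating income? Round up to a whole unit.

Contribution margin per unit = $303.30 − $170.11 = $133.19.
Need Q such that Q × $133.19 − $725,500 = $415,000, i.e. Q = $1,140,500 / $133.19 = 8,562.96 → 8,563.

8,563 frames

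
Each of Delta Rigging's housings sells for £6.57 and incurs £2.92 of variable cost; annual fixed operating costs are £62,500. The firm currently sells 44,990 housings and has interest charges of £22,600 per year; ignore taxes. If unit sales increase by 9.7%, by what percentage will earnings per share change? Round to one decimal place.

Total contribution margin = 44,990 × £3.65 = £164,213.50.
EBIT = £164,213.50 − £62,500 = £101,713.50.
After interest of £22,600.00, pre-tax earnings = £79,113.50.
DCL = total CM / (EBIT − I) = £164,213.50 / £79,113.50 = 2.0757.
%ΔEPS = DCL × %ΔSales = 2.0757 × +9.7% = +20.1%.

+20.1%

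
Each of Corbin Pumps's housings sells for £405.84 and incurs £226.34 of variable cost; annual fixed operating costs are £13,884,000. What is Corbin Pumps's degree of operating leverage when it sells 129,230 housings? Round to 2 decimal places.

Total contribution margin = 129,230 × £179.50 = £23,196,785.00.
Operating income = contribution − fixed costs = £23,196,785.00 − £13,884,000 = £9,312,785.00.
So DOL = total CM / EBIT = £23,196,785.00 / £9,312,785.00 = 2.4909.

2.49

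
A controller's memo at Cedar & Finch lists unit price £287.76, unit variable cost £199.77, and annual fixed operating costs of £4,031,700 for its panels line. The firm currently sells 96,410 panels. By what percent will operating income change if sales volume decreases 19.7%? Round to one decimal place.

-37.5%

Contribution at this volume is 96,410 × £87.99 = £8,483,115.90.
Subtracting fixed costs: EBIT = £8,483,115.90 − £4,031,700 = £4,451,415.90.
So DOL = total CM / EBIT = £8,483,115.90 / £4,451,415.90 = 1.9057.
%ΔEBIT = DOL × %ΔSales = 1.9057 × -19.7% = -37.5%.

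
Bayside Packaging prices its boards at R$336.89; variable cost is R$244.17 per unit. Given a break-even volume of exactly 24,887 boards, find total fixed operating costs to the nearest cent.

Each unit contributes R$336.89 − R$244.17 = R$92.72.
Fixed costs = break-even units × CM = 24,887 × R$92.72 = R$2,307,522.64.

R$2,307,522.64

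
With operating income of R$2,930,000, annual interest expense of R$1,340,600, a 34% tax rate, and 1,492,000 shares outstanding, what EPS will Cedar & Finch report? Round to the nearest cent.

Interest = R$1,340,600.00, so EBT = R$2,930,000 − R$1,340,600.00 = R$1,589,400.00.
After tax at 34%: net income = R$1,589,400.00 × 0.66 = R$1,049,004.00.
Per share: R$1,049,004.00 / 1,492,000 shares = R$0.70.

R$0.70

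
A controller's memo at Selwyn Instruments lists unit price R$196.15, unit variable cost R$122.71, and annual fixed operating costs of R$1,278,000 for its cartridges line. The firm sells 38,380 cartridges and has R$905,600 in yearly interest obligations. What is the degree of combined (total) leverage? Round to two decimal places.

4.44

Total contribution margin = 38,380 × R$73.44 = R$2,818,627.20.
EBIT = R$2,818,627.20 − R$1,278,000 = R$1,540,627.20. Interest = R$905,600.00, so EBIT − I = R$635,027.20.
Degree of total leverage = total CM / (EBIT − interest) = R$2,818,627.20 / R$635,027.20 = 4.4386.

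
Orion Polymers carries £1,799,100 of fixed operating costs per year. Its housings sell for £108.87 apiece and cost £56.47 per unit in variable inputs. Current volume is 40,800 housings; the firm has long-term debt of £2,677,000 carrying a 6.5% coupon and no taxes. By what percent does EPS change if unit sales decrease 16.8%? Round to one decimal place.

At 40,800 units, contribution = 40,800 × £52.40 = £2,137,920.00.
Subtracting fixed costs: EBIT = £2,137,920.00 − £1,799,100 = £338,820.00.
Interest = £174,005.00, so EBIT − I = £164,815.00.
DCL = total CM / (EBIT − I) = £2,137,920.00 / £164,815.00 = 12.9716.
%ΔEPS = DCL × %ΔSales = 12.9716 × -16.8% = -217.9%.

-217.9%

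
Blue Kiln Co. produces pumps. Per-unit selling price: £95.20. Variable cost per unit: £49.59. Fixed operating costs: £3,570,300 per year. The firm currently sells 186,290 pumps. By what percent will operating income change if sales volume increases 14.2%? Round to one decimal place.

At 186,290 units, contribution = 186,290 × £45.61 = £8,496,686.90.
Operating income = contribution − fixed costs = £8,496,686.90 − £3,570,300 = £4,926,386.90.
So DOL = total CM / EBIT = £8,496,686.90 / £4,926,386.90 = 1.7247.
So EBIT moves 1.7247 × (+14.2%) = +24.5%.

+24.5%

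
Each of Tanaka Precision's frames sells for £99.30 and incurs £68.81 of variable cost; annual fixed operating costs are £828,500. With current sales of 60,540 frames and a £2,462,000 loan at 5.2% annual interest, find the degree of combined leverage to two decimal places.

At 60,540 units, contribution = 60,540 × £30.49 = £1,845,864.60.
EBIT = £1,845,864.60 − £828,500 = £1,017,364.60. Interest = £128,024.00, so EBIT − I = £889,340.60.
Degree of total leverage = total CM / (EBIT − interest) = £1,845,864.60 / £889,340.60 = 2.0755.

2.08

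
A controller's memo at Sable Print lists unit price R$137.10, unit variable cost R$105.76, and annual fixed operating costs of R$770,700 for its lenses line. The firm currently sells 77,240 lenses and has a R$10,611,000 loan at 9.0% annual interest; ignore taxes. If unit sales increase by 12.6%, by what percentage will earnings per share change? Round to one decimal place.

+43.9%

At 77,240 units, contribution = 77,240 × R$31.34 = R$2,420,701.60.
EBIT = R$2,420,701.60 − R$770,700 = R$1,650,001.60.
Interest = R$954,990.00, so EBIT − I = R$695,011.60.
DCL = total CM / (EBIT − I) = R$2,420,701.60 / R$695,011.60 = 3.4830.
%ΔEPS = DCL × %ΔSales = 3.4830 × +12.6% = +43.9%.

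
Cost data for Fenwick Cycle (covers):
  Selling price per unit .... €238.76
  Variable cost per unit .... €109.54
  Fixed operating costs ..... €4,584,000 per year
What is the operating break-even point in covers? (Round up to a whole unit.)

Contribution margin per unit = €238.76 − €109.54 = €129.22.
Break-even Q = €4,584,000 / €129.22 = 35,474.38 → 35,475 covers.

35,475 covers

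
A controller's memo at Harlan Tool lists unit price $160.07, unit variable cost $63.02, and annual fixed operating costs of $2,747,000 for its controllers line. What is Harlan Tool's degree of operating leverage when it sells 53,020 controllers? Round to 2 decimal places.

2.15

Total contribution margin = 53,020 × $97.05 = $5,145,591.00.
EBIT = $5,145,591.00 − $2,747,000 = $2,398,591.00.
DOL = contribution ÷ EBIT = $5,145,591.00 ÷ $2,398,591.00 = 2.1453.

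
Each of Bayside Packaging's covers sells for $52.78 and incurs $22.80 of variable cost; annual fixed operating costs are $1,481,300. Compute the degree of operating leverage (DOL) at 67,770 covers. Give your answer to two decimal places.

3.69

At 67,770 units, contribution = 67,770 × $29.98 = $2,031,744.60.
EBIT = $2,031,744.60 − $1,481,300 = $550,444.60.
So DOL = total CM / EBIT = $2,031,744.60 / $550,444.60 = 3.6911.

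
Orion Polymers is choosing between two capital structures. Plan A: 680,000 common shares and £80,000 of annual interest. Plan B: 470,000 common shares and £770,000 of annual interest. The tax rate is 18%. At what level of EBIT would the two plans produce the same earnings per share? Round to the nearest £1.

£2,314,286

At indifference, (EBIT − 80,000)(1 − t)/680,000 = (EBIT − 770,000)(1 − t)/470,000.
Cancelling (1 − t) and cross-multiplying: 470,000·(EBIT − 80,000) = 680,000·(EBIT − 770,000).
EBIT × (680,000 − 470,000) = 770,000 × 680,000 − 80,000 × 470,000 = 486,000,000,000, so EBIT = 486,000,000,000 ÷ 210,000 = 2,314,285.71.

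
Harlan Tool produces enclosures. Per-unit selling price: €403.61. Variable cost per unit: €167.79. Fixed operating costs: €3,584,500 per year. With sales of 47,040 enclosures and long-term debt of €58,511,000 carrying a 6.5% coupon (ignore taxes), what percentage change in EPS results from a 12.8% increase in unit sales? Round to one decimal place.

Contribution at this volume is 47,040 × €235.82 = €11,092,972.80.
Subtracting fixed costs: EBIT = €11,092,972.80 − €3,584,500 = €7,508,472.80.
After interest of €3,803,215.00, pre-tax earnings = €3,705,257.80.
DCL = total CM / (EBIT − I) = €11,092,972.80 / €3,705,257.80 = 2.9938.
EPS therefore changes by 2.9938 × (+12.8%) = +38.3%.

+38.3%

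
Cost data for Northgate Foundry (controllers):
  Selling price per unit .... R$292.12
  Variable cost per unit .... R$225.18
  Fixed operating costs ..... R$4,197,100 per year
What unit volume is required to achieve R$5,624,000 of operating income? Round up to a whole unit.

Contribution margin per unit = R$292.12 − R$225.18 = R$66.94.
Units = (FC + target) / CM = (R$4,197,100 + R$5,624,000) / R$66.94 = 146,714.97, so 146,715 controllers.

146,715 controllers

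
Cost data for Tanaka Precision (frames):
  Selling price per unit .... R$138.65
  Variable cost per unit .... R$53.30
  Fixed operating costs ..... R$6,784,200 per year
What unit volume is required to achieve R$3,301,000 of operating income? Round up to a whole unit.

Each unit contributes R$138.65 − R$53.30 = R$85.35.
Required volume = (fixed costs + target profit) ÷ CM = (R$6,784,200 + R$3,301,000) ÷ R$85.35 = 118,162.86, so 118,163 frames.

118,163 frames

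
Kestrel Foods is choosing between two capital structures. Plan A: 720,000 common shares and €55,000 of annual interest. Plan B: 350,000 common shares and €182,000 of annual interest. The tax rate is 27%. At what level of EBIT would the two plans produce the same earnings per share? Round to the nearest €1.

Set EPS_A = EPS_B: (EBIT − €55,000)(1 − 0.27) ÷ 720,000 = (EBIT − €182,000)(1 − 0.27) ÷ 350,000.
The (1 − t) factor cancels: (EBIT − 55,000) × 350,000 = (EBIT − 182,000) × 720,000.
Solving, EBIT = (182,000·720,000 − 55,000·350,000) / (720,000 − 350,000) = 111,790,000,000 / 370,000 = 302,135.14.

€302,135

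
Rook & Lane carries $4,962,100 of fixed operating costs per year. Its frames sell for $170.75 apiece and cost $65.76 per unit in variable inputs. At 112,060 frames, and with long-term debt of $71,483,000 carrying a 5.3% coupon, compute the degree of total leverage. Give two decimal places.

Contribution at this volume is 112,060 × $104.99 = $11,765,179.40.
Subtracting fixed costs: EBIT = $11,765,179.40 − $4,962,100 = $6,803,079.40. Interest = $3,788,599.00.
DOL = $11,765,179.40 ÷ $6,803,079.40 = 1.7294; DFL = $6,803,079.40 ÷ $3,014,480.40 = 2.2568.
Combined leverage = 1.7294 × 2.2568 = 3.9029.

3.90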